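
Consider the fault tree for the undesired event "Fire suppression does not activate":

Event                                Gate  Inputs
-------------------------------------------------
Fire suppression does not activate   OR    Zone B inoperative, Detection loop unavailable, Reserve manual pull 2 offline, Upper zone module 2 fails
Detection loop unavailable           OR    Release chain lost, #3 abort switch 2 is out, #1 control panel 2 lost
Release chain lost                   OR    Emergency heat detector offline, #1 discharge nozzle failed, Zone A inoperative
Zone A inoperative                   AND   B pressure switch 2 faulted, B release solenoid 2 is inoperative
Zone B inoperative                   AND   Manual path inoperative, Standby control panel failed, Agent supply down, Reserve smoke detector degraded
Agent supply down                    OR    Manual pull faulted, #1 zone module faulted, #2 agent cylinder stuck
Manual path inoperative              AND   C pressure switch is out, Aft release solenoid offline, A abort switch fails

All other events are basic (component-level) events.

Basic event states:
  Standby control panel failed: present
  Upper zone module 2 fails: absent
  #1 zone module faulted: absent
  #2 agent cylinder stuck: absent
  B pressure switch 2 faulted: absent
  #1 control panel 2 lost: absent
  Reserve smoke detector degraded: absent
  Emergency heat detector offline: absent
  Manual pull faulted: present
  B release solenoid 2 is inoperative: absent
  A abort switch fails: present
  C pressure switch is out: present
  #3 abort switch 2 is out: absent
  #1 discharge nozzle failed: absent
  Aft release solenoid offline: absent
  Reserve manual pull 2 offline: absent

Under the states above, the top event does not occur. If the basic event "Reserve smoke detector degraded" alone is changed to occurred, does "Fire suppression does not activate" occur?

Counterfactual: set "Reserve smoke detector degraded" to occurred.
Manual path inoperative [AND]: C pressure switch is out=occurs, Aft release solenoid offline=not, A abort switch fails=occurs → not all inputs occur → does not occur.
Agent supply down [OR]: Manual pull faulted=occurs, #1 zone module faulted=not, #2 agent cylinder stuck=not → at least one input occurs → occurs.
Zone B inoperative [AND]: Manual path inoperative=not, Standby control panel failed=occurs, Agent supply down=occurs, Reserve smoke detector degraded=occurs → not all inputs occur → does not occur.
Zone A inoperative [AND]: B pressure switch 2 faulted=not, B release solenoid 2 is inoperative=not → not all inputs occur → does not occur.
Release chain lost [OR]: Emergency heat detector offline=not, #1 discharge nozzle failed=not, Zone A inoperative=not → no input occurs → does not occur.
Detection loop unavailable [OR]: Release chain lost=not, #3 abort switch 2 is out=not, #1 control panel 2 lost=not → no input occurs → does not occur.
Fire suppression does not activate [OR]: Zone B inoperative=not, Detection loop unavailable=not, Reserve manual pull 2 offline=not, Upper zone module 2 fails=not → no input occurs → does not occur.

No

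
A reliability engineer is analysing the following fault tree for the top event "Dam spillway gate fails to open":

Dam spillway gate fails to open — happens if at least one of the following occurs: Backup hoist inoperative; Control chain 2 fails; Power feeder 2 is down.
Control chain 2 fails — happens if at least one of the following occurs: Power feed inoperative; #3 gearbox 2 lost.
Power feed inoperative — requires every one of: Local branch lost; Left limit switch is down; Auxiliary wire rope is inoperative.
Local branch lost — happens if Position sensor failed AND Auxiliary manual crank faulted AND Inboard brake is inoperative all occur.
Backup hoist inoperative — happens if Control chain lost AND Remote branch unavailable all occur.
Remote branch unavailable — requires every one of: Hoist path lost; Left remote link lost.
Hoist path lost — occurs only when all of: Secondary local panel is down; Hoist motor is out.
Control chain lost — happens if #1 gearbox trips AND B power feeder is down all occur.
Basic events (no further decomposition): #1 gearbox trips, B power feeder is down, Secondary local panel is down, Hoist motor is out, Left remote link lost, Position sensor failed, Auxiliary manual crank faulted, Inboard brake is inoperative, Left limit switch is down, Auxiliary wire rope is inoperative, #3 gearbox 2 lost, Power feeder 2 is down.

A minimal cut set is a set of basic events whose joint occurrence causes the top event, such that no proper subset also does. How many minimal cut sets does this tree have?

4

Control chain lost [AND]: one cut set from each child combined → 1 × 1 = 1 cut set(s).
Hoist path lost [AND]: one cut set from each child combined → 1 × 1 = 1 cut set(s).
Remote branch unavailable [AND]: one cut set from each child combined → 1 × 1 = 1 cut set(s).
Backup hoist inoperative [AND]: one cut set from each child combined → 1 × 1 = 1 cut set(s).
Local branch lost [AND]: one cut set from each child combined → 1 × 1 × 1 = 1 cut set(s).
Power feed inoperative [AND]: one cut set from each child combined → 1 × 1 × 1 = 1 cut set(s).
Control chain 2 fails [OR]: union of children's cut sets → 2 cut set(s).
Dam spillway gate fails to open [OR]: union of children's cut sets → 4 cut set(s).
Minimal cut sets: {#1 gearbox trips, B power feeder is down, Hoist motor is out, Left remote link lost, Secondary local panel is down}; {Auxiliary manual crank faulted, Auxiliary wire rope is inoperative, Inboard brake is inoperative, Left limit switch is down, Position sensor failed}; {#3 gearbox 2 lost}; {Power feeder 2 is down}.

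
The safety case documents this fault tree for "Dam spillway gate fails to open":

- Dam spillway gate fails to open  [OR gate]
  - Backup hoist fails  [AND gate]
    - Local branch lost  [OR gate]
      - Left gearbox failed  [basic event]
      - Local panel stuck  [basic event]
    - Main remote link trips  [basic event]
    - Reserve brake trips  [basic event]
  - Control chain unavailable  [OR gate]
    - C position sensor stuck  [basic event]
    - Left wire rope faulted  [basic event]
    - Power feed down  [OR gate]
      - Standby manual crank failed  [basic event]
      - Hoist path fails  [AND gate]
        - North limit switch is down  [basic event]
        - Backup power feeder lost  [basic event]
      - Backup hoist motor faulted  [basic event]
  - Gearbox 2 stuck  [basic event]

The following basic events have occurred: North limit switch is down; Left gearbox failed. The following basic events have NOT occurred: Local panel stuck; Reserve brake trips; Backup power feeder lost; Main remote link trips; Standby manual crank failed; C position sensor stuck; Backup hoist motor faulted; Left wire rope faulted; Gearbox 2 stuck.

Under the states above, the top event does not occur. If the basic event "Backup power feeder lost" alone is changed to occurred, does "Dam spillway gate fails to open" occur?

Counterfactual: set "Backup power feeder lost" to occurred.
Local branch lost [OR]: Left gearbox failed=occurs, Local panel stuck=not → at least one input occurs → occurs.
Backup hoist fails [AND]: Local branch lost=occurs, Main remote link trips=not, Reserve brake trips=not → not all inputs occur → does not occur.
Hoist path fails [AND]: North limit switch is down=occurs, Backup power feeder lost=occurs → all inputs occur → occurs.
Power feed down [OR]: Standby manual crank failed=not, Hoist path fails=occurs, Backup hoist motor faulted=not → at least one input occurs → occurs.
Control chain unavailable [OR]: C position sensor stuck=not, Left wire rope faulted=not, Power feed down=occurs → at least one input occurs → occurs.
Dam spillway gate fails to open [OR]: Backup hoist fails=not, Control chain unavailable=occurs, Gearbox 2 stuck=not → at least one input occurs → occurs.

Yes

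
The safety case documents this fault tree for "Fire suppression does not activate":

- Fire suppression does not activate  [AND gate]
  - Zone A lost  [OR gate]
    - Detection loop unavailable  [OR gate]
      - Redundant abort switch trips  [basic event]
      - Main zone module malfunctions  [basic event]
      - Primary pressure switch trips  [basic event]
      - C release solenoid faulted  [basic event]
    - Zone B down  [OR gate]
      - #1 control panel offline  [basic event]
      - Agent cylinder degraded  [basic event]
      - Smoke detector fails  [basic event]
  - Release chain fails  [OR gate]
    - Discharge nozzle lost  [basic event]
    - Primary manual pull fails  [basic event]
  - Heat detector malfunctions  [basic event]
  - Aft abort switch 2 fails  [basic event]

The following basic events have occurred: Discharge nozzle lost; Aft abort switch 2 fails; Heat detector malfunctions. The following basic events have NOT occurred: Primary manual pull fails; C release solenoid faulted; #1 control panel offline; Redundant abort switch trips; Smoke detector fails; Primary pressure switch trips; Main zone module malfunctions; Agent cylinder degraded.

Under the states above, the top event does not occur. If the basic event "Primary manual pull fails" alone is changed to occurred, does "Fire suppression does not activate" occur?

Counterfactual: set "Primary manual pull fails" to occurred.
Detection loop unavailable [OR]: Redundant abort switch trips=not, Main zone module malfunctions=not, Primary pressure switch trips=not, C release solenoid faulted=not → no input occurs → does not occur.
Zone B down [OR]: #1 control panel offline=not, Agent cylinder degraded=not, Smoke detector fails=not → no input occurs → does not occur.
Zone A lost [OR]: Detection loop unavailable=not, Zone B down=not → no input occurs → does not occur.
Release chain fails [OR]: Discharge nozzle lost=occurs, Primary manual pull fails=occurs → at least one input occurs → occurs.
Fire suppression does not activate [AND]: Zone A lost=not, Release chain fails=occurs, Heat detector malfunctions=occurs, Aft abort switch 2 fails=occurs → not all inputs occur → does not occur.

No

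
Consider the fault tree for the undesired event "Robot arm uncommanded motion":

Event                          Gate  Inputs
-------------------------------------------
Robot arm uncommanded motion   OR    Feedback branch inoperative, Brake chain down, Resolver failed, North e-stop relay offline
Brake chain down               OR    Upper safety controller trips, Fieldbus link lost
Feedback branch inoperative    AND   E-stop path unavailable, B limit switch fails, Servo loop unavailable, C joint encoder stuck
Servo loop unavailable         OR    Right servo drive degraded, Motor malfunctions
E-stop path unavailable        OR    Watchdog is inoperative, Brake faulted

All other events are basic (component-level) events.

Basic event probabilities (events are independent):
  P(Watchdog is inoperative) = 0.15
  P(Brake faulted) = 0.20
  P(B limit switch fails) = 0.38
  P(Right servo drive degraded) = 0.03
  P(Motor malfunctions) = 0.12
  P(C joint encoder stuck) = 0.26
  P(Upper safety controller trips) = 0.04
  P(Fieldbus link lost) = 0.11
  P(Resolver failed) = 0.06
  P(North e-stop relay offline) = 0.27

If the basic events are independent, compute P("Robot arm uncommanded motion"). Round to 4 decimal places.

0.4164

P(E-stop path unavailable) [OR] = 1 − (1−0.15) × (1−0.20) = 0.320000
P(Servo loop unavailable) [OR] = 1 − (1−0.03) × (1−0.12) = 0.146400
P(Feedback branch inoperative) [AND] = 0.320000 × 0.38 × 0.146400 × 0.26 = 0.004629
P(Brake chain down) [OR] = 1 − (1−0.04) × (1−0.11) = 0.145600
P(Robot arm uncommanded motion) [OR] = 1 − (1−0.004629) × (1−0.145600) × (1−0.06) × (1−0.27) = 0.416425
Rounded to 4 decimal places: P(Robot arm uncommanded motion) ≈ 0.4164.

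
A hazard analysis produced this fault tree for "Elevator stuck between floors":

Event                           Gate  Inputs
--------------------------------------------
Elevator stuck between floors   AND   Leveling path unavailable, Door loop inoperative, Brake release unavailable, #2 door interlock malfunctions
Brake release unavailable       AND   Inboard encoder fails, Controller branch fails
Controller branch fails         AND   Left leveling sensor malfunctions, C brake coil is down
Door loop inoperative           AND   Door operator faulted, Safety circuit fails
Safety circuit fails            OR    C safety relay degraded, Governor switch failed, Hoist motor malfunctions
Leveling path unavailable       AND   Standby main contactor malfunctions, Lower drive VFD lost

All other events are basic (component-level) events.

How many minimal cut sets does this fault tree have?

3

Leveling path unavailable [AND]: one cut set from each child combined → 1 × 1 = 1 cut set(s).
Safety circuit fails [OR]: union of children's cut sets → 3 cut set(s).
Door loop inoperative [AND]: one cut set from each child combined → 1 × 3 = 3 cut set(s).
Controller branch fails [AND]: one cut set from each child combined → 1 × 1 = 1 cut set(s).
Brake release unavailable [AND]: one cut set from each child combined → 1 × 1 = 1 cut set(s).
Elevator stuck between floors [AND]: one cut set from each child combined → 1 × 3 × 1 × 1 = 3 cut set(s).
Minimal cut sets: {#2 door interlock malfunctions, C brake coil is down, C safety relay degraded, Door operator faulted, Inboard encoder fails, Left leveling sensor malfunctions, Lower drive VFD lost, Standby main contactor malfunctions}; {#2 door interlock malfunctions, C brake coil is down, Door operator faulted, Governor switch failed, Inboard encoder fails, Left leveling sensor malfunctions, Lower drive VFD lost, Standby main contactor malfunctions}; {#2 door interlock malfunctions, C brake coil is down, Door operator faulted, Hoist motor malfunctions, Inboard encoder fails, Left leveling sensor malfunctions, Lower drive VFD lost, Standby main contactor malfunctions}.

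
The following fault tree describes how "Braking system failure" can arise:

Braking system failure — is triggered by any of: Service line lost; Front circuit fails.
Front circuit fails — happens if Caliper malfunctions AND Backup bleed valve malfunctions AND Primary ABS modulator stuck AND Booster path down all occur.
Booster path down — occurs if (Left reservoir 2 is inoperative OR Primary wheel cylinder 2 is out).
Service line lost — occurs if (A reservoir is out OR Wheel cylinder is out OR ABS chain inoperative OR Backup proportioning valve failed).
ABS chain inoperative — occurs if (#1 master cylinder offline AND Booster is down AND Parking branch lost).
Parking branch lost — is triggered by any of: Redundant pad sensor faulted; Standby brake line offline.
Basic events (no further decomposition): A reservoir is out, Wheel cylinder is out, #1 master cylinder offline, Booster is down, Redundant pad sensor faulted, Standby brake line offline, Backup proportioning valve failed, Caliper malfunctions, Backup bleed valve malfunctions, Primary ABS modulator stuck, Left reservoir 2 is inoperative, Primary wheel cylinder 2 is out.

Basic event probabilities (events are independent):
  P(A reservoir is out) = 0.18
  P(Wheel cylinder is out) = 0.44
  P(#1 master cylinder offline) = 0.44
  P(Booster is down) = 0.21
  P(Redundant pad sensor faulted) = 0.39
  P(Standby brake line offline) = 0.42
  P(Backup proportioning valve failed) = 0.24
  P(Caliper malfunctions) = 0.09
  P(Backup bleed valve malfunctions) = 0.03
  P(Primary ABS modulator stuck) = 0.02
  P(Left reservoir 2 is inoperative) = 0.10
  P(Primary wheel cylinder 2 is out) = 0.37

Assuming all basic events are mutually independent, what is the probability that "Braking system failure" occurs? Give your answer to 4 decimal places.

P(Parking branch lost) [OR] = 1 − (1−0.39) × (1−0.42) = 0.646200
P(ABS chain inoperative) [AND] = 0.44 × 0.21 × 0.646200 = 0.059709
P(Service line lost) [OR] = 1 − (1−0.18) × (1−0.44) × (1−0.059709) × (1−0.24) = 0.671846
P(Booster path down) [OR] = 1 − (1−0.10) × (1−0.37) = 0.433000
P(Front circuit fails) [AND] = 0.09 × 0.03 × 0.02 × 0.433000 = 0.000023
P(Braking system failure) [OR] = 1 − (1−0.671846) × (1−0.000023) = 0.671854
Rounded to 4 decimal places: P(Braking system failure) ≈ 0.6719.

0.6719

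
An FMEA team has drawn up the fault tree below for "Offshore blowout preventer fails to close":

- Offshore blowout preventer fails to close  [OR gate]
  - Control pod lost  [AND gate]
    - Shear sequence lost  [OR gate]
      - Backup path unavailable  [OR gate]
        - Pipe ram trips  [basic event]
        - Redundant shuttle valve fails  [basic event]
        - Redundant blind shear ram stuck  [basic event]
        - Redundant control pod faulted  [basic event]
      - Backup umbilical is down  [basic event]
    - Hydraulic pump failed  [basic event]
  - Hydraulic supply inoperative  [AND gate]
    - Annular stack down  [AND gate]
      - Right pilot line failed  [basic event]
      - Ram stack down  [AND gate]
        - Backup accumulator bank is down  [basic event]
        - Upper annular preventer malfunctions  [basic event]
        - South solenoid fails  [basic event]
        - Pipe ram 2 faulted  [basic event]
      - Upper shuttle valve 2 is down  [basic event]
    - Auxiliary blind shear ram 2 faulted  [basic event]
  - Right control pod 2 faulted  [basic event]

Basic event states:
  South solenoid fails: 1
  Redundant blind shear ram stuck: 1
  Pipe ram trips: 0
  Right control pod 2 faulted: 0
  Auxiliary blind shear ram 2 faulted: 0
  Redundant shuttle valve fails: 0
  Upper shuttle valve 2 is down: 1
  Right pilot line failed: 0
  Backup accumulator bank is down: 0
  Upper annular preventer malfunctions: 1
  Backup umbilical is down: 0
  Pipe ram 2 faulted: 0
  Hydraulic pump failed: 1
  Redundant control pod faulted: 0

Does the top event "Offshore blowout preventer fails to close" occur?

Yes

Backup path unavailable [OR]: Pipe ram trips=not, Redundant shuttle valve fails=not, Redundant blind shear ram stuck=occurs, Redundant control pod faulted=not → at least one input occurs → occurs.
Shear sequence lost [OR]: Backup path unavailable=occurs, Backup umbilical is down=not → at least one input occurs → occurs.
Control pod lost [AND]: Shear sequence lost=occurs, Hydraulic pump failed=occurs → all inputs occur → occurs.
Ram stack down [AND]: Backup accumulator bank is down=not, Upper annular preventer malfunctions=occurs, South solenoid fails=occurs, Pipe ram 2 faulted=not → not all inputs occur → does not occur.
Annular stack down [AND]: Right pilot line failed=not, Ram stack down=not, Upper shuttle valve 2 is down=occurs → not all inputs occur → does not occur.
Hydraulic supply inoperative [AND]: Annular stack down=not, Auxiliary blind shear ram 2 faulted=not → not all inputs occur → does not occur.
Offshore blowout preventer fails to close [OR]: Control pod lost=occurs, Hydraulic supply inoperative=not, Right control pod 2 faulted=not → at least one input occurs → occurs.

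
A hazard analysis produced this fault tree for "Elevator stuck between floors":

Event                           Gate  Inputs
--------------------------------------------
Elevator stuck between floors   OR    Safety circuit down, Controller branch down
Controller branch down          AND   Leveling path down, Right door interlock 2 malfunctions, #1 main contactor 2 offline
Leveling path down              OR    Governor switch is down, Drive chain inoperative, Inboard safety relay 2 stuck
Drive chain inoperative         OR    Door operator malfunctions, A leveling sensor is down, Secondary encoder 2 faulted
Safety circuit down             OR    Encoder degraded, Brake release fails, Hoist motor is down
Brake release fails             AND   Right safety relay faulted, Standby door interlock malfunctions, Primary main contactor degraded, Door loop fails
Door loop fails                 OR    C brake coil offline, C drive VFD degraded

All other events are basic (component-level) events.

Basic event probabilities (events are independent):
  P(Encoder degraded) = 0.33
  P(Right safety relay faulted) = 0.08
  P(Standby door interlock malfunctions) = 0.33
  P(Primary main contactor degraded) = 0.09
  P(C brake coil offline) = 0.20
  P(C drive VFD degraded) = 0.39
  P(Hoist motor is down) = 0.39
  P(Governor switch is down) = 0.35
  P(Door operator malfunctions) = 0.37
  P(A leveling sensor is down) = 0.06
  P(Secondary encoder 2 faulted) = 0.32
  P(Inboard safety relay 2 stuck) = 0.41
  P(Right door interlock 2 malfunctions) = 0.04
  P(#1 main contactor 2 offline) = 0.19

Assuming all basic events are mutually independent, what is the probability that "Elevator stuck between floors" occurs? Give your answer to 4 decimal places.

0.5944

P(Door loop fails) [OR] = 1 − (1−0.20) × (1−0.39) = 0.512000
P(Brake release fails) [AND] = 0.08 × 0.33 × 0.09 × 0.512000 = 0.001217
P(Safety circuit down) [OR] = 1 − (1−0.33) × (1−0.001217) × (1−0.39) = 0.591797
P(Drive chain inoperative) [OR] = 1 − (1−0.37) × (1−0.06) × (1−0.32) = 0.597304
P(Leveling path down) [OR] = 1 − (1−0.35) × (1−0.597304) × (1−0.41) = 0.845566
P(Controller branch down) [AND] = 0.845566 × 0.04 × 0.19 = 0.006426
P(Elevator stuck between floors) [OR] = 1 − (1−0.591797) × (1−0.006426) = 0.594420
Rounded to 4 decimal places: P(Elevator stuck between floors) ≈ 0.5944.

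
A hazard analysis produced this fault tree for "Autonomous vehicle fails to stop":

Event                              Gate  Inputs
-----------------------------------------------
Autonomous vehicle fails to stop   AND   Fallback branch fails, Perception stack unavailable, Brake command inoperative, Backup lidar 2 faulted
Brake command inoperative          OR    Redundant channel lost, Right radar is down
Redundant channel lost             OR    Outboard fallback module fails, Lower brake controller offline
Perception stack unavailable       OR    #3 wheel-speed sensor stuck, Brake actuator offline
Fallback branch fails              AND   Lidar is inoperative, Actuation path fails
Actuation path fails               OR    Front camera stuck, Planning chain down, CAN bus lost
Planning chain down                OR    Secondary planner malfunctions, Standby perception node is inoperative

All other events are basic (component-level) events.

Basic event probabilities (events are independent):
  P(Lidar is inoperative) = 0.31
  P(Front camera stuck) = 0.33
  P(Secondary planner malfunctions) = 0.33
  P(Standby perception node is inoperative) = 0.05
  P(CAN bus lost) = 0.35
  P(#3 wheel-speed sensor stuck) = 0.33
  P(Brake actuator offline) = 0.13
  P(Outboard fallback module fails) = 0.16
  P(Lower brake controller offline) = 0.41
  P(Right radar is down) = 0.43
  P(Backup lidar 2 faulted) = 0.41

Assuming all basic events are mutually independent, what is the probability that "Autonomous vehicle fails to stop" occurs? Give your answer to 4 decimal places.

0.0275

P(Planning chain down) [OR] = 1 − (1−0.33) × (1−0.05) = 0.363500
P(Actuation path fails) [OR] = 1 − (1−0.33) × (1−0.363500) × (1−0.35) = 0.722804
P(Fallback branch fails) [AND] = 0.31 × 0.722804 = 0.224069
P(Perception stack unavailable) [OR] = 1 − (1−0.33) × (1−0.13) = 0.417100
P(Redundant channel lost) [OR] = 1 − (1−0.16) × (1−0.41) = 0.504400
P(Brake command inoperative) [OR] = 1 − (1−0.504400) × (1−0.43) = 0.717508
P(Autonomous vehicle fails to stop) [AND] = 0.224069 × 0.417100 × 0.717508 × 0.41 = 0.027494
Rounded to 4 decimal places: P(Autonomous vehicle fails to stop) ≈ 0.0275.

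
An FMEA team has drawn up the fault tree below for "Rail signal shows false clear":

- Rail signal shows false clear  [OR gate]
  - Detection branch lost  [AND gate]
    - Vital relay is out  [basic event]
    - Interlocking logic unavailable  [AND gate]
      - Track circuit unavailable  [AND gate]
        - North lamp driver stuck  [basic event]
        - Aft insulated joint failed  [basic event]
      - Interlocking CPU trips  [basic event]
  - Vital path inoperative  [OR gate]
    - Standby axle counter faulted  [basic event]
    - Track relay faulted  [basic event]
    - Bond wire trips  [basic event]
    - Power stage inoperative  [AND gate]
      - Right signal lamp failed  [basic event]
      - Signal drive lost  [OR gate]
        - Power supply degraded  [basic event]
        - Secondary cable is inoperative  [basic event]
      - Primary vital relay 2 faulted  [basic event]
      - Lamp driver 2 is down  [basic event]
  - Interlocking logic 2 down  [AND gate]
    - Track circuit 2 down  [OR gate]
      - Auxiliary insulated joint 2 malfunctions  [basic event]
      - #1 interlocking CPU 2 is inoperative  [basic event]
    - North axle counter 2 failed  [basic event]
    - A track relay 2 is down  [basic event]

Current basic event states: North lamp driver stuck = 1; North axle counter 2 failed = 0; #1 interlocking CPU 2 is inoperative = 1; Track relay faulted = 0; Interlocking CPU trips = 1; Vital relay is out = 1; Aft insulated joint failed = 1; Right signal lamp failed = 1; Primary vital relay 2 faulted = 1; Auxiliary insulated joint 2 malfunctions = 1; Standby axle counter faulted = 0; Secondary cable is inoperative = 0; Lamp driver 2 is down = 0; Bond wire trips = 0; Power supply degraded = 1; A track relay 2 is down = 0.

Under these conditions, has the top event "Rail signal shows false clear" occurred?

Yes

Track circuit unavailable [AND]: North lamp driver stuck=occurs, Aft insulated joint failed=occurs → all inputs occur → occurs.
Interlocking logic unavailable [AND]: Track circuit unavailable=occurs, Interlocking CPU trips=occurs → all inputs occur → occurs.
Detection branch lost [AND]: Vital relay is out=occurs, Interlocking logic unavailable=occurs → all inputs occur → occurs.
Signal drive lost [OR]: Power supply degraded=occurs, Secondary cable is inoperative=not → at least one input occurs → occurs.
Power stage inoperative [AND]: Right signal lamp failed=occurs, Signal drive lost=occurs, Primary vital relay 2 faulted=occurs, Lamp driver 2 is down=not → not all inputs occur → does not occur.
Vital path inoperative [OR]: Standby axle counter faulted=not, Track relay faulted=not, Bond wire trips=not, Power stage inoperative=not → no input occurs → does not occur.
Track circuit 2 down [OR]: Auxiliary insulated joint 2 malfunctions=occurs, #1 interlocking CPU 2 is inoperative=occurs → at least one input occurs → occurs.
Interlocking logic 2 down [AND]: Track circuit 2 down=occurs, North axle counter 2 failed=not, A track relay 2 is down=not → not all inputs occur → does not occur.
Rail signal shows false clear [OR]: Detection branch lost=occurs, Vital path inoperative=not, Interlocking logic 2 down=not → at least one input occurs → occurs.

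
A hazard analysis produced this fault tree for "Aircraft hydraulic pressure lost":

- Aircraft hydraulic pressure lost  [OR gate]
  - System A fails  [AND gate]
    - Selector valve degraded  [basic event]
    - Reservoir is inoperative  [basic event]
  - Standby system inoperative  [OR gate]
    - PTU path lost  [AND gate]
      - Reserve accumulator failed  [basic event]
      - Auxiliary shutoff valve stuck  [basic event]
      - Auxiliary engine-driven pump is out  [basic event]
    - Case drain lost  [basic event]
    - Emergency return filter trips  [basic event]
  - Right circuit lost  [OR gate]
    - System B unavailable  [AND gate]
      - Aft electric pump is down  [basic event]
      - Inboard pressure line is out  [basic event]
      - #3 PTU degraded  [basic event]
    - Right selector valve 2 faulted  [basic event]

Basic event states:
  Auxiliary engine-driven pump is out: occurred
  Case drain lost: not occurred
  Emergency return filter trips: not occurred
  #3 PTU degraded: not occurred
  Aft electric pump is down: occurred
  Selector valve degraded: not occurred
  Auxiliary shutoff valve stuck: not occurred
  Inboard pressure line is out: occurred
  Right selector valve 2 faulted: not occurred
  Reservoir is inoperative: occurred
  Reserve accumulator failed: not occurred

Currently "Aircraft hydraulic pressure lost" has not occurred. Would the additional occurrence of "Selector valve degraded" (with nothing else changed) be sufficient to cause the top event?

Yes

Counterfactual: set "Selector valve degraded" to occurred.
System A fails [AND]: Selector valve degraded=occurs, Reservoir is inoperative=occurs → all inputs occur → occurs.
PTU path lost [AND]: Reserve accumulator failed=not, Auxiliary shutoff valve stuck=not, Auxiliary engine-driven pump is out=occurs → not all inputs occur → does not occur.
Standby system inoperative [OR]: PTU path lost=not, Case drain lost=not, Emergency return filter trips=not → no input occurs → does not occur.
System B unavailable [AND]: Aft electric pump is down=occurs, Inboard pressure line is out=occurs, #3 PTU degraded=not → not all inputs occur → does not occur.
Right circuit lost [OR]: System B unavailable=not, Right selector valve 2 faulted=not → no input occurs → does not occur.
Aircraft hydraulic pressure lost [OR]: System A fails=occurs, Standby system inoperative=not, Right circuit lost=not → at least one input occurs → occurs.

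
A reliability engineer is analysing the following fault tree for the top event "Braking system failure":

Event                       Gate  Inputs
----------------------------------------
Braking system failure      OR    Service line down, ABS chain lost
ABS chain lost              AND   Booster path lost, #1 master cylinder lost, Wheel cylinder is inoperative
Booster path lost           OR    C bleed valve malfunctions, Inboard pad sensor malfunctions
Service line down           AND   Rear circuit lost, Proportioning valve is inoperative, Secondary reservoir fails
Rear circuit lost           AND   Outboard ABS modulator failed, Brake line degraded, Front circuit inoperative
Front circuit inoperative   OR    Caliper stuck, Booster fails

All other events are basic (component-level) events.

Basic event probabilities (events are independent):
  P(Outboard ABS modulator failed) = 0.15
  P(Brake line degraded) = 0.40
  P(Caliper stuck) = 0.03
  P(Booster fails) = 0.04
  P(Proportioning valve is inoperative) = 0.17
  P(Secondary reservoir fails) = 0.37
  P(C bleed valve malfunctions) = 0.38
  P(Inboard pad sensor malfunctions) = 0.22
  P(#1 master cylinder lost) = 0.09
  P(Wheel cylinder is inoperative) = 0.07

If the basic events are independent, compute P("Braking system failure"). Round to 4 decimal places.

P(Front circuit inoperative) [OR] = 1 − (1−0.03) × (1−0.04) = 0.068800
P(Rear circuit lost) [AND] = 0.15 × 0.40 × 0.068800 = 0.004128
P(Service line down) [AND] = 0.004128 × 0.17 × 0.37 = 0.000260
P(Booster path lost) [OR] = 1 − (1−0.38) × (1−0.22) = 0.516400
P(ABS chain lost) [AND] = 0.516400 × 0.09 × 0.07 = 0.003253
P(Braking system failure) [OR] = 1 − (1−0.000260) × (1−0.003253) = 0.003512
Rounded to 4 decimal places: P(Braking system failure) ≈ 0.0035.

0.0035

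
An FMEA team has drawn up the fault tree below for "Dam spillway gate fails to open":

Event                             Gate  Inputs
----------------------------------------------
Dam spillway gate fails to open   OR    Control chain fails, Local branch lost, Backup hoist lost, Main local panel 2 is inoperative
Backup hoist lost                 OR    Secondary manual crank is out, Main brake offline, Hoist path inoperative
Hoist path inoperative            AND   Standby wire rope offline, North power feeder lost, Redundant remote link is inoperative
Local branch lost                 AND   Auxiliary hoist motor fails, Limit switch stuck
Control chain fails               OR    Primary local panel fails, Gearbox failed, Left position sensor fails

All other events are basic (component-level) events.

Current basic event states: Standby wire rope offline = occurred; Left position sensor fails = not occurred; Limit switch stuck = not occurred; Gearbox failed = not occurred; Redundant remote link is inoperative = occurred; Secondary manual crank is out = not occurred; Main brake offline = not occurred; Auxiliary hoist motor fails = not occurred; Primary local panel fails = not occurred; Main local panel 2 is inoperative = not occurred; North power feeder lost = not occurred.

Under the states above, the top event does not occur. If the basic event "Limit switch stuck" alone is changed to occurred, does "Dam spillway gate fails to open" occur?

No

Counterfactual: set "Limit switch stuck" to occurred.
Control chain fails [OR]: Primary local panel fails=not, Gearbox failed=not, Left position sensor fails=not → no input occurs → does not occur.
Local branch lost [AND]: Auxiliary hoist motor fails=not, Limit switch stuck=occurs → not all inputs occur → does not occur.
Hoist path inoperative [AND]: Standby wire rope offline=occurs, North power feeder lost=not, Redundant remote link is inoperative=occurs → not all inputs occur → does not occur.
Backup hoist lost [OR]: Secondary manual crank is out=not, Main brake offline=not, Hoist path inoperative=not → no input occurs → does not occur.
Dam spillway gate fails to open [OR]: Control chain fails=not, Local branch lost=not, Backup hoist lost=not, Main local panel 2 is inoperative=not → no input occurs → does not occur.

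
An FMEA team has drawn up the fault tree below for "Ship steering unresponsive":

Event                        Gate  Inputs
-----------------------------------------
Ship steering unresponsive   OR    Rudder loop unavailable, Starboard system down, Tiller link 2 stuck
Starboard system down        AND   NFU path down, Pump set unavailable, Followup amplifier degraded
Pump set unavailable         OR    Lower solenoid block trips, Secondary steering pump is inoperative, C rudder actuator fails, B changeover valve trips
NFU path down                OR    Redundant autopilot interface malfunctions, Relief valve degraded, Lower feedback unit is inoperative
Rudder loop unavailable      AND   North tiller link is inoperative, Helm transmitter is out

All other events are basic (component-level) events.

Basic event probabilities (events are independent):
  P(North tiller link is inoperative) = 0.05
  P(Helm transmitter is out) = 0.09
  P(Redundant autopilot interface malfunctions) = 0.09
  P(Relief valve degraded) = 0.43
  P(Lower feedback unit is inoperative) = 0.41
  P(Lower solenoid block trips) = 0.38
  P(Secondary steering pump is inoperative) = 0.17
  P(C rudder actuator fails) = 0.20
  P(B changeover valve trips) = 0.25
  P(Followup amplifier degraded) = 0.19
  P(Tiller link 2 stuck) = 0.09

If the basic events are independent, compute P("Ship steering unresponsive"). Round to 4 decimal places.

P(Rudder loop unavailable) [AND] = 0.05 × 0.09 = 0.004500
P(NFU path down) [OR] = 1 − (1−0.09) × (1−0.43) × (1−0.41) = 0.693967
P(Pump set unavailable) [OR] = 1 − (1−0.38) × (1−0.17) × (1−0.20) × (1−0.25) = 0.691240
P(Starboard system down) [AND] = 0.693967 × 0.691240 × 0.19 = 0.091143
P(Ship steering unresponsive) [OR] = 1 − (1−0.004500) × (1−0.091143) × (1−0.09) = 0.176662
Rounded to 4 decimal places: P(Ship steering unresponsive) ≈ 0.1767.

0.1767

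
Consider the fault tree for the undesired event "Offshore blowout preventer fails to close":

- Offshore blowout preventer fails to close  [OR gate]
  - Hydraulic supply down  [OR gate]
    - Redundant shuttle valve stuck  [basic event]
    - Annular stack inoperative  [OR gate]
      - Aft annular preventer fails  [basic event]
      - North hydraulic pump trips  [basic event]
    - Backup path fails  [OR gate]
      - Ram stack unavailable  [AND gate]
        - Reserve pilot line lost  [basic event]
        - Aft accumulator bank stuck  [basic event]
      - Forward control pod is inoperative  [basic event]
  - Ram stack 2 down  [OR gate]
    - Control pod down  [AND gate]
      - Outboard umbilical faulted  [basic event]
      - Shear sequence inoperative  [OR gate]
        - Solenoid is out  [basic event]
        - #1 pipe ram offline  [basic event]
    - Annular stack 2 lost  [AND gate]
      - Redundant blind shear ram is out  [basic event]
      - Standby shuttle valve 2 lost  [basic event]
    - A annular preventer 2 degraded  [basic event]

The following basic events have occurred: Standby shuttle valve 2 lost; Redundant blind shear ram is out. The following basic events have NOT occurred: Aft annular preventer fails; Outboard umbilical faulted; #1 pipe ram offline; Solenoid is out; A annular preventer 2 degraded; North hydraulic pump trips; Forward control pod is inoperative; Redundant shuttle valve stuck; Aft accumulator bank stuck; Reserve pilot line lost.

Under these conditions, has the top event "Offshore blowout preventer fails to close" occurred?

Annular stack inoperative [OR]: Aft annular preventer fails=not, North hydraulic pump trips=not → no input occurs → does not occur.
Ram stack unavailable [AND]: Reserve pilot line lost=not, Aft accumulator bank stuck=not → not all inputs occur → does not occur.
Backup path fails [OR]: Ram stack unavailable=not, Forward control pod is inoperative=not → no input occurs → does not occur.
Hydraulic supply down [OR]: Redundant shuttle valve stuck=not, Annular stack inoperative=not, Backup path fails=not → no input occurs → does not occur.
Shear sequence inoperative [OR]: Solenoid is out=not, #1 pipe ram offline=not → no input occurs → does not occur.
Control pod down [AND]: Outboard umbilical faulted=not, Shear sequence inoperative=not → not all inputs occur → does not occur.
Annular stack 2 lost [AND]: Redundant blind shear ram is out=occurs, Standby shuttle valve 2 lost=occurs → all inputs occur → occurs.
Ram stack 2 down [OR]: Control pod down=not, Annular stack 2 lost=occurs, A annular preventer 2 degraded=not → at least one input occurs → occurs.
Offshore blowout preventer fails to close [OR]: Hydraulic supply down=not, Ram stack 2 down=occurs → at least one input occurs → occurs.

Yes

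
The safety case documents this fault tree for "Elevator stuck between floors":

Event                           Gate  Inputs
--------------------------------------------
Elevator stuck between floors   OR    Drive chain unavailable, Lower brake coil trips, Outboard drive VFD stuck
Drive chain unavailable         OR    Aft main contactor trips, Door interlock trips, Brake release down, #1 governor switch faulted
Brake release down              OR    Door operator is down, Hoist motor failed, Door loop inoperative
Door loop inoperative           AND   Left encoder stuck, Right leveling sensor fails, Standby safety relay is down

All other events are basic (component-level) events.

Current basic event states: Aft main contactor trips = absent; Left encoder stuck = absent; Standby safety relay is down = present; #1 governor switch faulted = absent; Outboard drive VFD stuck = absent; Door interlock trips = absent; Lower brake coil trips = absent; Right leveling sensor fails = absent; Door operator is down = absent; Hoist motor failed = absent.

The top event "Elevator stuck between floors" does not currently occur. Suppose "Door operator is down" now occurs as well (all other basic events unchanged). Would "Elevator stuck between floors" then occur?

Counterfactual: set "Door operator is down" to occurred.
Door loop inoperative [AND]: Left encoder stuck=not, Right leveling sensor fails=not, Standby safety relay is down=occurs → not all inputs occur → does not occur.
Brake release down [OR]: Door operator is down=occurs, Hoist motor failed=not, Door loop inoperative=not → at least one input occurs → occurs.
Drive chain unavailable [OR]: Aft main contactor trips=not, Door interlock trips=not, Brake release down=occurs, #1 governor switch faulted=not → at least one input occurs → occurs.
Elevator stuck between floors [OR]: Drive chain unavailable=occurs, Lower brake coil trips=not, Outboard drive VFD stuck=not → at least one input occurs → occurs.

Yes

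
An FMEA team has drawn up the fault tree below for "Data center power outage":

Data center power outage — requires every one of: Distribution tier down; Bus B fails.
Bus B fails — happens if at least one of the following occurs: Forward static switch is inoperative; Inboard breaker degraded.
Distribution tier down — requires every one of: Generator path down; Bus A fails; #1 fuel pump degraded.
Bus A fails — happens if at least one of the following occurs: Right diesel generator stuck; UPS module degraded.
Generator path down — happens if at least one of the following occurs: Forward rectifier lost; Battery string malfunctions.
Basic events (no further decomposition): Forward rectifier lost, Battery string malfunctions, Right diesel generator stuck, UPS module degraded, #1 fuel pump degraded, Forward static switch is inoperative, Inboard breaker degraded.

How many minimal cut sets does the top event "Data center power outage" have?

8

Generator path down [OR]: union of children's cut sets → 2 cut set(s).
Bus A fails [OR]: union of children's cut sets → 2 cut set(s).
Distribution tier down [AND]: one cut set from each child combined → 2 × 2 × 1 = 4 cut set(s).
Bus B fails [OR]: union of children's cut sets → 2 cut set(s).
Data center power outage [AND]: one cut set from each child combined → 4 × 2 = 8 cut set(s).
Minimal cut sets: {#1 fuel pump degraded, Forward rectifier lost, Forward static switch is inoperative, Right diesel generator stuck}; {#1 fuel pump degraded, Forward rectifier lost, Inboard breaker degraded, Right diesel generator stuck}; {#1 fuel pump degraded, Forward rectifier lost, Forward static switch is inoperative, UPS module degraded}; {#1 fuel pump degraded, Forward rectifier lost, Inboard breaker degraded, UPS module degraded}; {#1 fuel pump degraded, Battery string malfunctions, Forward static switch is inoperative, Right diesel generator stuck}; {#1 fuel pump degraded, Battery string malfunctions, Inboard breaker degraded, Right diesel generator stuck}; {#1 fuel pump degraded, Battery string malfunctions, Forward static switch is inoperative, UPS module degraded}; {#1 fuel pump degraded, Battery string malfunctions, Inboard breaker degraded, UPS module degraded}.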